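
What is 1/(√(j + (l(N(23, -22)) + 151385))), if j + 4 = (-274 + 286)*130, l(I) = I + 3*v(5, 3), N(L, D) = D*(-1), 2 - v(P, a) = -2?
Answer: √6119/30595 ≈ 0.0025568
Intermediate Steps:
v(P, a) = 4 (v(P, a) = 2 - 1*(-2) = 2 + 2 = 4)
N(L, D) = -D
l(I) = 12 + I (l(I) = I + 3*4 = I + 12 = 12 + I)
j = 1556 (j = -4 + (-274 + 286)*130 = -4 + 12*130 = -4 + 1560 = 1556)
1/(√(j + (l(N(23, -22)) + 151385))) = 1/(√(1556 + ((12 - 1*(-22)) + 151385))) = 1/(√(1556 + ((12 + 22) + 151385))) = 1/(√(1556 + (34 + 151385))) = 1/(√(1556 + 151419)) = 1/(√152975) = 1/(5*√6119) = √6119/30595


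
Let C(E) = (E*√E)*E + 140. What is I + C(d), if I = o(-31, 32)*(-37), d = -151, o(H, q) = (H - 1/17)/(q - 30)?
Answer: 12148/17 + 22801*I*√151 ≈ 714.59 + 2.8018e+5*I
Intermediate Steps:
o(H, q) = (-1/17 + H)/(-30 + q) (o(H, q) = (H - 1*1/17)/(-30 + q) = (H - 1/17)/(-30 + q) = (-1/17 + H)/(-30 + q))
I = 9768/17 (I = ((-1/17 - 31)/(-30 + 32))*(-37) = (-528/17/2)*(-37) = ((½)*(-528/17))*(-37) = -264/17*(-37) = 9768/17 ≈ 574.59)
C(E) = 140 + E^(5/2) (C(E) = E^(3/2)*E + 140 = E^(5/2) + 140 = 140 + E^(5/2))
I + C(d) = 9768/17 + (140 + (-151)^(5/2)) = 9768/17 + (140 + 22801*I*√151) = 12148/17 + 22801*I*√151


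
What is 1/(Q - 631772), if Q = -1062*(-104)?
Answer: -1/521324 ≈ -1.9182e-6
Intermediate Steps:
Q = 110448
1/(Q - 631772) = 1/(110448 - 631772) = 1/(-521324) = -1/521324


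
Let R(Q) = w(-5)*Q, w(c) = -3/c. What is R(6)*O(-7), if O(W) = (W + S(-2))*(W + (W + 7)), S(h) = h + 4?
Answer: 126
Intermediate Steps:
S(h) = 4 + h
O(W) = (2 + W)*(7 + 2*W) (O(W) = (W + (4 - 2))*(W + (W + 7)) = (W + 2)*(W + (7 + W)) = (2 + W)*(7 + 2*W))
R(Q) = 3*Q/5 (R(Q) = (-3/(-5))*Q = (-3*(-1/5))*Q = 3*Q/5)
R(6)*O(-7) = ((3/5)*6)*(14 + 2*(-7)**2 + 11*(-7)) = 18*(14 + 2*49 - 77)/5 = 18*(14 + 98 - 77)/5 = (18/5)*35 = 126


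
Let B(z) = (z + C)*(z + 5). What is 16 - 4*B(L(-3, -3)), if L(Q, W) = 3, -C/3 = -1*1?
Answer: -176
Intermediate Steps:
C = 3 (C = -(-3) = -3*(-1) = 3)
B(z) = (3 + z)*(5 + z) (B(z) = (z + 3)*(z + 5) = (3 + z)*(5 + z))
16 - 4*B(L(-3, -3)) = 16 - 4*(15 + 3² + 8*3) = 16 - 4*(15 + 9 + 24) = 16 - 4*48 = 16 - 192 = -176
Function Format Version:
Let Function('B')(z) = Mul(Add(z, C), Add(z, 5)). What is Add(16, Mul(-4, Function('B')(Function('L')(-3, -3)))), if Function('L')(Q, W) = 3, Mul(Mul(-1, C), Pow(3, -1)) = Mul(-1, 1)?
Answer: -176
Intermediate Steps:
C = 3 (C = Mul(-3, Mul(-1, 1)) = Mul(-3, -1) = 3)
Function('B')(z) = Mul(Add(3, z), Add(5, z)) (Function('B')(z) = Mul(Add(z, 3), Add(z, 5)) = Mul(Add(3, z), Add(5, z)))
Add(16, Mul(-4, Function('B')(Function('L')(-3, -3)))) = Add(16, Mul(-4, Add(15, Pow(3, 2), Mul(8, 3)))) = Add(16, Mul(-4, Add(15, 9, 24))) = Add(16, Mul(-4, 48)) = Add(16, -192) = -176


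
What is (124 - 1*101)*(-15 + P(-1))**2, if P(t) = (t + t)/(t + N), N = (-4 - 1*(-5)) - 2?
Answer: 4508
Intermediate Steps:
N = -1 (N = (-4 + 5) - 2 = 1 - 2 = -1)
P(t) = 2*t/(-1 + t) (P(t) = (t + t)/(t - 1) = (2*t)/(-1 + t) = 2*t/(-1 + t))
(124 - 1*101)*(-15 + P(-1))**2 = (124 - 1*101)*(-15 + 2*(-1)/(-1 - 1))**2 = (124 - 101)*(-15 + 2*(-1)/(-2))**2 = 23*(-15 + 2*(-1)*(-1/2))**2 = 23*(-15 + 1)**2 = 23*(-14)**2 = 23*196 = 4508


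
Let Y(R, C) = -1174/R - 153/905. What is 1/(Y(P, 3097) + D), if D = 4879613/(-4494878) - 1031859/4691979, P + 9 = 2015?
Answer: -709022008770999290/1460456944599943269 ≈ -0.48548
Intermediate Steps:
P = 2006 (P = -9 + 2015 = 2006)
Y(R, C) = -153/905 - 1174/R (Y(R, C) = -1174/R - 153*1/905 = -1174/R - 153/905 = -153/905 - 1174/R)
D = -1019745260827/781106414206 (D = 4879613*(-1/4494878) - 1031859*1/4691979 = -4879613/4494878 - 38217/173777 = -1019745260827/781106414206 ≈ -1.3055)
1/(Y(P, 3097) + D) = 1/((-153/905 - 1174/2006) - 1019745260827/781106414206) = 1/((-153/905 - 1174*1/2006) - 1019745260827/781106414206) = 1/((-153/905 - 587/1003) - 1019745260827/781106414206) = 1/(-684694/907715 - 1019745260827/781106414206) = 1/(-1460456944599943269/709022008770999290) = -709022008770999290/1460456944599943269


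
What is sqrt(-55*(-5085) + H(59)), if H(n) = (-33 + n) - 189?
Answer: 2*sqrt(69878) ≈ 528.69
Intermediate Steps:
H(n) = -222 + n
sqrt(-55*(-5085) + H(59)) = sqrt(-55*(-5085) + (-222 + 59)) = sqrt(279675 - 163) = sqrt(279512) = 2*sqrt(69878)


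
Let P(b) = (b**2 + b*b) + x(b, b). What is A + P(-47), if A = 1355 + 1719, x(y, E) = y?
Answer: 7445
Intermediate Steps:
A = 3074
P(b) = b + 2*b**2 (P(b) = (b**2 + b*b) + b = (b**2 + b**2) + b = 2*b**2 + b = b + 2*b**2)
A + P(-47) = 3074 - 47*(1 + 2*(-47)) = 3074 - 47*(1 - 94) = 3074 - 47*(-93) = 3074 + 4371 = 7445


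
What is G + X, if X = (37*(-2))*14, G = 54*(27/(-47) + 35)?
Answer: 38680/47 ≈ 822.98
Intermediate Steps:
G = 87372/47 (G = 54*(27*(-1/47) + 35) = 54*(-27/47 + 35) = 54*(1618/47) = 87372/47 ≈ 1859.0)
X = -1036 (X = -74*14 = -1036)
G + X = 87372/47 - 1036 = 38680/47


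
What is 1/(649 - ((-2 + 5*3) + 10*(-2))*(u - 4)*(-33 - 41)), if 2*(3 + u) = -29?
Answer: 1/11786 ≈ 8.4846e-5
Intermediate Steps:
u = -35/2 (u = -3 + (1/2)*(-29) = -3 - 29/2 = -35/2 ≈ -17.500)
1/(649 - ((-2 + 5*3) + 10*(-2))*(u - 4)*(-33 - 41)) = 1/(649 - ((-2 + 5*3) + 10*(-2))*(-35/2 - 4)*(-33 - 41)) = 1/(649 - ((-2 + 15) - 20)*(-43/2*(-74))) = 1/(649 - (13 - 20)*1591) = 1/(649 - (-7)*1591) = 1/(649 - 1*(-11137)) = 1/(649 + 11137) = 1/11786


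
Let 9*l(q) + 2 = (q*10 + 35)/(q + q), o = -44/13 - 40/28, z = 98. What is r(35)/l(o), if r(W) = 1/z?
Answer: -3942/27293 ≈ -0.14443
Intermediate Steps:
r(W) = 1/98
o = -438/91 (o = -44*1/13 - 40*1/28 = -44/13 - 10/7 = -438/91 ≈ -4.8132)
l(q) = -2/9 + (35 + 10*q)/(18*q) (l(q) = -2/9 + ((q*10 + 35)/(q + q))/9 = -2/9 + ((10*q + 35)/((2*q)))/9 = -2/9 + ((35 + 10*q)*(1/(2*q)))/9 = -2/9 + ((35 + 10*q)/(2*q))/9 = -2/9 + (35 + 10*q)/(18*q))
r(35)/l(o) = 1/(98*(((35 + 6*(-438/91))/(18*(-438/91))))) = 1/(98*(((1/18)*(-91/438)*(35 - 2628/91)))) = 1/(98*(((1/18)*(-91/438)*(557/91)))) = 1/(98*(-557/7884)) = (1/98)*(-7884/557) = -3942/27293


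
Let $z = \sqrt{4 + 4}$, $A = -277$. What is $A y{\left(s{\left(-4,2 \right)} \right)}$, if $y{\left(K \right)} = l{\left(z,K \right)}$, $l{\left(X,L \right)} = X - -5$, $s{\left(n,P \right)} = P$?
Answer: $-1385 - 554 \sqrt{2} \approx -2168.5$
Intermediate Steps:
$z = 2 \sqrt{2}$ ($z = \sqrt{8} = 2 \sqrt{2} \approx 2.8284$)
$l{\left(X,L \right)} = 5 + X$ ($l{\left(X,L \right)} = X + 5 = 5 + X$)
$y{\left(K \right)} = 5 + 2 \sqrt{2}$
$A y{\left(s{\left(-4,2 \right)} \right)} = - 277 \left(5 + 2 \sqrt{2}\right) = -1385 - 554 \sqrt{2}$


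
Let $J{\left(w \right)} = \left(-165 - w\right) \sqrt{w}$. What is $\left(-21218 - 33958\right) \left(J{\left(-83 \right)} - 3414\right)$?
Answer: $188370864 + 4524432 i \sqrt{83} \approx 1.8837 \cdot 10^{8} + 4.122 \cdot 10^{7} i$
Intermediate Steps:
$J{\left(w \right)} = \sqrt{w} \left(-165 - w\right)$
$\left(-21218 - 33958\right) \left(J{\left(-83 \right)} - 3414\right) = \left(-21218 - 33958\right) \left(\sqrt{-83} \left(-165 - -83\right) - 3414\right) = - 55176 \left(i \sqrt{83} \left(-165 + 83\right) - 3414\right) = - 55176 \left(i \sqrt{83} \left(-82\right) - 3414\right) = - 55176 \left(- 82 i \sqrt{83} - 3414\right) = - 55176 \left(-3414 - 82 i \sqrt{83}\right) = 188370864 + 4524432 i \sqrt{83}$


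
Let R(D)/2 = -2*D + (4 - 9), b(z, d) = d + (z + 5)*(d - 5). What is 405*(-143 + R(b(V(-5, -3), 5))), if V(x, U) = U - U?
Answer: -70065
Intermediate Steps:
V(x, U) = 0
b(z, d) = d + (-5 + d)*(5 + z) (b(z, d) = d + (5 + z)*(-5 + d) = d + (-5 + d)*(5 + z))
R(D) = -10 - 4*D (R(D) = 2*(-2*D + (4 - 9)) = 2*(-2*D - 5) = 2*(-5 - 2*D) = -10 - 4*D)
405*(-143 + R(b(V(-5, -3), 5))) = 405*(-143 + (-10 - 4*(-25 - 5*0 + 6*5 + 5*0))) = 405*(-143 + (-10 - 4*(-25 + 0 + 30 + 0))) = 405*(-143 + (-10 - 4*5)) = 405*(-143 + (-10 - 20)) = 405*(-143 - 30) = 405*(-173) = -70065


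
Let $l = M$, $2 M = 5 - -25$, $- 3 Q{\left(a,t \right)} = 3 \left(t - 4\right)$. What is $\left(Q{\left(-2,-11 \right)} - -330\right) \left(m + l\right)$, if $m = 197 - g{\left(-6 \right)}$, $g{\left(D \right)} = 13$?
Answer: $68655$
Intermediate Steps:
$Q{\left(a,t \right)} = 4 - t$ ($Q{\left(a,t \right)} = - \frac{3 \left(t - 4\right)}{3} = - \frac{3 \left(-4 + t\right)}{3} = - \frac{-12 + 3 t}{3} = 4 - t$)
$M = 15$ ($M = \frac{5 - -25}{2} = \frac{5 + 25}{2} = \frac{1}{2} \cdot 30 = 15$)
$l = 15$
$m = 184$ ($m = 197 - 13 = 184$)
$\left(Q{\left(-2,-11 \right)} - -330\right) \left(m + l\right) = \left(\left(4 - -11\right) - -330\right) \left(184 + 15\right) = \left(\left(4 + 11\right) + 330\right) 199 = \left(15 + 330\right) 199 = 345 \cdot 199 = 68655$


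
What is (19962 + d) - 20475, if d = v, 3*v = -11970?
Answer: -4503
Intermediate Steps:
v = -3990 (v = (⅓)*(-11970) = -3990)
d = -3990
(19962 + d) - 20475 = (19962 - 3990) - 20475 = 15972 - 20475 = -4503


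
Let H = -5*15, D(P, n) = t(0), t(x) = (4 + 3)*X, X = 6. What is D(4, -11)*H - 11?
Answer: -3161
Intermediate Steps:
t(x) = 42 (t(x) = (4 + 3)*6 = 7*6 = 42)
D(P, n) = 42
H = -75
D(4, -11)*H - 11 = 42*(-75) - 11 = -3150 - 11 = -3161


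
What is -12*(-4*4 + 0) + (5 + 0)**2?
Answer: 217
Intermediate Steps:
-12*(-4*4 + 0) + (5 + 0)**2 = -12*(-16 + 0) + 5**2 = -12*(-16) + 25 = 192 + 25 = 217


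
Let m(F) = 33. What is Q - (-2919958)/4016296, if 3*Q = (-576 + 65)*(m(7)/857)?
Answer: -528241995/90578044 ≈ -5.8319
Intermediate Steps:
Q = -5621/857 (Q = ((-576 + 65)*(33/857))/3 = (-16863/857)/3 = (-511*33/857)/3 = (⅓)*(-16863/857) = -5621/857 ≈ -6.5589)
Q - (-2919958)/4016296 = -5621/857 - (-2919958)/4016296 = -5621/857 - 1*(-76841/105692) = -5621/857 + 76841/105692 = -528241995/90578044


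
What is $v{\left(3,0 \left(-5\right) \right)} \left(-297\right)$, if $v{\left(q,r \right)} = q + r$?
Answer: $-891$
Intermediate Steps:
$v{\left(3,0 \left(-5\right) \right)} \left(-297\right) = \left(3 + 0 \left(-5\right)\right) \left(-297\right) = \left(3 + 0\right) \left(-297\right) = 3 \left(-297\right) = -891$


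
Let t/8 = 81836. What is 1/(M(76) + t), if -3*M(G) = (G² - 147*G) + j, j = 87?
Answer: 3/1969373 ≈ 1.5233e-6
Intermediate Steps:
t = 654688 (t = 8*81836 = 654688)
M(G) = -29 + 49*G - G²/3 (M(G) = -((G² - 147*G) + 87)/3 = -(87 + G² - 147*G)/3 = -29 + 49*G - G²/3)
1/(M(76) + t) = 1/((-29 + 49*76 - ⅓*76²) + 654688) = 1/((-29 + 3724 - ⅓*5776) + 654688) = 1/((-29 + 3724 - 5776/3) + 654688) = 1/(5309/3 + 654688) = 1/(1969373/3) = 3/1969373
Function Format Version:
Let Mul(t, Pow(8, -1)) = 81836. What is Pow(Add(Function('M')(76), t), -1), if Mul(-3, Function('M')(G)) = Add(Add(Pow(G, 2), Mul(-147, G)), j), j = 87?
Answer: Rational(3, 1969373) ≈ 1.5233e-6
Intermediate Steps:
t = 654688 (t = Mul(8, 81836) = 654688)
Function('M')(G) = Add(-29, Mul(49, G), Mul(Rational(-1, 3), Pow(G, 2))) (Function('M')(G) = Mul(Rational(-1, 3), Add(Add(Pow(G, 2), Mul(-147, G)), 87)) = Mul(Rational(-1, 3), Add(87, Pow(G, 2), Mul(-147, G))) = Add(-29, Mul(49, G), Mul(Rational(-1, 3), Pow(G, 2))))
Pow(Add(Function('M')(76), t), -1) = Pow(Add(Add(-29, Mul(49, 76), Mul(Rational(-1, 3), Pow(76, 2))), 654688), -1) = Pow(Add(Add(-29, 3724, Mul(Rational(-1, 3), 5776)), 654688), -1) = Pow(Add(Add(-29, 3724, Rational(-5776, 3)), 654688), -1) = Pow(Add(Rational(5309, 3), 654688), -1) = Pow(Rational(1969373, 3), -1) = Rational(3, 1969373)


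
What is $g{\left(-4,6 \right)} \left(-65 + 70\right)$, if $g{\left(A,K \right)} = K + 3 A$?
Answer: $-30$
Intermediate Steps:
$g{\left(-4,6 \right)} \left(-65 + 70\right) = \left(6 + 3 \left(-4\right)\right) \left(-65 + 70\right) = \left(6 - 12\right) 5 = \left(-6\right) 5 = -30$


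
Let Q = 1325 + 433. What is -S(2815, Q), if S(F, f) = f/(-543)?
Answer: 586/181 ≈ 3.2376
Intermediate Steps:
Q = 1758
S(F, f) = -f/543 (S(F, f) = f*(-1/543) = -f/543)
-S(2815, Q) = -(-1)*1758/543 = -1*(-586/181) = 586/181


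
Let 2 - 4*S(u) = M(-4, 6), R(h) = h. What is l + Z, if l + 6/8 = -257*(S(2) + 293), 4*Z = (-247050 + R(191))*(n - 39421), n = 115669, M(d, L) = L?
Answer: -18822805211/4 ≈ -4.7057e+9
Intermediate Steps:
S(u) = -1 (S(u) = 1/2 - 1/4*6 = 1/2 - 3/2 = -1)
Z = -4705626258 (Z = ((-247050 + 191)*(115669 - 39421))/4 = (-246859*76248)/4 = (1/4)*(-18822505032) = -4705626258)
l = -300179/4 (l = -3/4 - 257*(-1 + 293) = -3/4 - 257*292 = -3/4 - 75044 = -300179/4 ≈ -75045.)
l + Z = -300179/4 - 4705626258 = -18822805211/4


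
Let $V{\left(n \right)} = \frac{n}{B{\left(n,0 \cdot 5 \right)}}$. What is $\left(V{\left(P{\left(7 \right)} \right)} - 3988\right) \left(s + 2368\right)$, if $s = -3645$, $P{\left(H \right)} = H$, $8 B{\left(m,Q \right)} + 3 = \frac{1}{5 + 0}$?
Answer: $5118216$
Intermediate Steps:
$B{\left(m,Q \right)} = - \frac{7}{20}$ ($B{\left(m,Q \right)} = - \frac{3}{8} + \frac{1}{8 \left(5 + 0\right)} = - \frac{3}{8} + \frac{1}{8 \cdot 5} = - \frac{3}{8} + \frac{1}{8} \cdot \frac{1}{5} = - \frac{3}{8} + \frac{1}{40} = - \frac{7}{20}$)
$V{\left(n \right)} = - \frac{20 n}{7}$ ($V{\left(n \right)} = \frac{n}{- \frac{7}{20}} = n \left(- \frac{20}{7}\right) = - \frac{20 n}{7}$)
$\left(V{\left(P{\left(7 \right)} \right)} - 3988\right) \left(s + 2368\right) = \left(\left(- \frac{20}{7}\right) 7 - 3988\right) \left(-3645 + 2368\right) = \left(-20 - 3988\right) \left(-1277\right) = \left(-4008\right) \left(-1277\right) = 5118216$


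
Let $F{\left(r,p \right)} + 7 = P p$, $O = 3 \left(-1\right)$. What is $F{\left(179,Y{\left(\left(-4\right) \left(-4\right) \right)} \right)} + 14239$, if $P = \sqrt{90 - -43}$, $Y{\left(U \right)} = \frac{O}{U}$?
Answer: $14232 - \frac{3 \sqrt{133}}{16} \approx 14230.0$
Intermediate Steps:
$O = -3$
$Y{\left(U \right)} = - \frac{3}{U}$
$P = \sqrt{133}$ ($P = \sqrt{90 + 43} = \sqrt{133} \approx 11.533$)
$F{\left(r,p \right)} = -7 + p \sqrt{133}$ ($F{\left(r,p \right)} = -7 + \sqrt{133} p = -7 + p \sqrt{133}$)
$F{\left(179,Y{\left(\left(-4\right) \left(-4\right) \right)} \right)} + 14239 = \left(-7 + - \frac{3}{\left(-4\right) \left(-4\right)} \sqrt{133}\right) + 14239 = \left(-7 + - \frac{3}{16} \sqrt{133}\right) + 14239 = \left(-7 + \left(-3\right) \frac{1}{16} \sqrt{133}\right) + 14239 = \left(-7 - \frac{3 \sqrt{133}}{16}\right) + 14239 = 14232 - \frac{3 \sqrt{133}}{16}$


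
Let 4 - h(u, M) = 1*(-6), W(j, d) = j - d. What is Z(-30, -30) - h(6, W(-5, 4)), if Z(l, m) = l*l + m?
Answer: 860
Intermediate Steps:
h(u, M) = 10 (h(u, M) = 4 - (-6) = 4 - 1*(-6) = 4 + 6 = 10)
Z(l, m) = m + l² (Z(l, m) = l² + m = m + l²)
Z(-30, -30) - h(6, W(-5, 4)) = (-30 + (-30)²) - 1*10 = (-30 + 900) - 10 = 870 - 10 = 860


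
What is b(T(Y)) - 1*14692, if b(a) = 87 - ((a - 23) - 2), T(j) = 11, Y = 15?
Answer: -14591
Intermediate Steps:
b(a) = 112 - a (b(a) = 87 - ((-23 + a) - 2) = 87 - (-25 + a) = 87 + (25 - a) = 112 - a)
b(T(Y)) - 1*14692 = (112 - 1*11) - 1*14692 = (112 - 11) - 14692 = 101 - 14692 = -14591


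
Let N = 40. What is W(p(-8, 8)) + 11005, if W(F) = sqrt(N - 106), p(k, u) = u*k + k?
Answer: 11005 + I*sqrt(66) ≈ 11005.0 + 8.124*I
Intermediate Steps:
p(k, u) = k + k*u (p(k, u) = k*u + k = k + k*u)
W(F) = I*sqrt(66) (W(F) = sqrt(40 - 106) = sqrt(-66) = I*sqrt(66))
W(p(-8, 8)) + 11005 = I*sqrt(66) + 11005 = 11005 + I*sqrt(66)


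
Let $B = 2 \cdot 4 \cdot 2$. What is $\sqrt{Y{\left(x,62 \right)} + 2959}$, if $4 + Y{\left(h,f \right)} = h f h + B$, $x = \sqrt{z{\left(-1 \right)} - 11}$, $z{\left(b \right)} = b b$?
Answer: $\sqrt{2351} \approx 48.487$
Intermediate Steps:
$z{\left(b \right)} = b^{2}$
$B = 16$ ($B = 8 \cdot 2 = 16$)
$x = i \sqrt{10}$ ($x = \sqrt{\left(-1\right)^{2} - 11} = \sqrt{1 - 11} = \sqrt{-10} = i \sqrt{10} \approx 3.1623 i$)
$Y{\left(h,f \right)} = 12 + f h^{2}$ ($Y{\left(h,f \right)} = -4 + \left(h f h + 16\right) = -4 + \left(f h h + 16\right) = -4 + \left(f h^{2} + 16\right) = -4 + \left(16 + f h^{2}\right) = 12 + f h^{2}$)
$\sqrt{Y{\left(x,62 \right)} + 2959} = \sqrt{\left(12 + 62 \left(i \sqrt{10}\right)^{2}\right) + 2959} = \sqrt{\left(12 + 62 \left(-10\right)\right) + 2959} = \sqrt{\left(12 - 620\right) + 2959} = \sqrt{-608 + 2959} = \sqrt{2351}$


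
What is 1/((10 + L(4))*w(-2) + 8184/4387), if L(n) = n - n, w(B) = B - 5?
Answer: -4387/298906 ≈ -0.014677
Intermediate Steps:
w(B) = -5 + B
L(n) = 0
1/((10 + L(4))*w(-2) + 8184/4387) = 1/((10 + 0)*(-5 - 2) + 8184/4387) = 1/(10*(-7) + 8184*(1/4387)) = 1/(-70 + 8184/4387) = 1/(-298906/4387) = -4387/298906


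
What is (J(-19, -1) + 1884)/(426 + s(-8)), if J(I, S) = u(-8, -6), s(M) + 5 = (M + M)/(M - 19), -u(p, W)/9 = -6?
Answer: 52326/11383 ≈ 4.5969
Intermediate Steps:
u(p, W) = 54 (u(p, W) = -9*(-6) = 54)
s(M) = -5 + 2*M/(-19 + M) (s(M) = -5 + (M + M)/(M - 19) = -5 + (2*M)/(-19 + M) = -5 + 2*M/(-19 + M))
J(I, S) = 54
(J(-19, -1) + 1884)/(426 + s(-8)) = (54 + 1884)/(426 + (95 - 3*(-8))/(-19 - 8)) = 1938/(426 + (95 + 24)/(-27)) = 1938/(426 - 1/27*119) = 1938/(426 - 119/27) = 1938/(11383/27) = 1938*(27/11383) = 52326/11383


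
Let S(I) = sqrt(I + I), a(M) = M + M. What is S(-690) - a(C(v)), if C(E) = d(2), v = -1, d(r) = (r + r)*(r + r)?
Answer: -32 + 2*I*sqrt(345) ≈ -32.0 + 37.148*I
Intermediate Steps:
d(r) = 4*r**2 (d(r) = (2*r)*(2*r) = 4*r**2)
C(E) = 16 (C(E) = 4*2**2 = 4*4 = 16)
a(M) = 2*M
S(I) = sqrt(2)*sqrt(I) (S(I) = sqrt(2*I) = sqrt(2)*sqrt(I))
S(-690) - a(C(v)) = sqrt(2)*sqrt(-690) - 2*16 = sqrt(2)*(I*sqrt(690)) - 1*32 = 2*I*sqrt(345) - 32 = -32 + 2*I*sqrt(345)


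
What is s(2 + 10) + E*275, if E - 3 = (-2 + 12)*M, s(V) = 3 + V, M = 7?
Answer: 20090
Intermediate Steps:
E = 73 (E = 3 + (-2 + 12)*7 = 3 + 10*7 = 3 + 70 = 73)
s(2 + 10) + E*275 = (3 + (2 + 10)) + 73*275 = (3 + 12) + 20075 = 15 + 20075 = 20090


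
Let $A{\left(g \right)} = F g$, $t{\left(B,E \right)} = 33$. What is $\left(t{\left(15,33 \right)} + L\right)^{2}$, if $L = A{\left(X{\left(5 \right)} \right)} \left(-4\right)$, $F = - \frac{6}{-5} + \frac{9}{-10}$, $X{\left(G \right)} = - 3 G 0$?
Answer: $1089$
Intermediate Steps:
$X{\left(G \right)} = 0$
$F = \frac{3}{10}$ ($F = \left(-6\right) \left(- \frac{1}{5}\right) + 9 \left(- \frac{1}{10}\right) = \frac{6}{5} - \frac{9}{10} = \frac{3}{10} \approx 0.3$)
$A{\left(g \right)} = \frac{3 g}{10}$
$L = 0$ ($L = \frac{3}{10} \cdot 0 \left(-4\right) = 0 \left(-4\right) = 0$)
$\left(t{\left(15,33 \right)} + L\right)^{2} = \left(33 + 0\right)^{2} = 33^{2} = 1089$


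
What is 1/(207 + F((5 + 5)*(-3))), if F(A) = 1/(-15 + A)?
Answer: 45/9314 ≈ 0.0048314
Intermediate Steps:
1/(207 + F((5 + 5)*(-3))) = 1/(207 + 1/(-15 + (5 + 5)*(-3))) = 1/(207 + 1/(-15 + 10*(-3))) = 1/(207 + 1/(-15 - 30)) = 1/(207 + 1/(-45)) = 1/(207 - 1/45) = 1/(9314/45) = 45/9314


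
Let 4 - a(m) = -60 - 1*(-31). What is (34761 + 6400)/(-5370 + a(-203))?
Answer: -41161/5337 ≈ -7.7124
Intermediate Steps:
a(m) = 33 (a(m) = 4 - (-60 - 1*(-31)) = 4 - (-60 + 31) = 4 - 1*(-29) = 4 + 29 = 33)
(34761 + 6400)/(-5370 + a(-203)) = (34761 + 6400)/(-5370 + 33) = 41161/(-5337) = 41161*(-1/5337) = -41161/5337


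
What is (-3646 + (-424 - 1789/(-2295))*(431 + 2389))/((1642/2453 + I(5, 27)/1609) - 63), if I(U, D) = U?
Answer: 361456073157421/18818924112 ≈ 19207.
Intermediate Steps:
(-3646 + (-424 - 1789/(-2295))*(431 + 2389))/((1642/2453 + I(5, 27)/1609) - 63) = (-3646 + (-424 - 1789/(-2295))*(431 + 2389))/((1642/2453 + 5/1609) - 63) = (-3646 + (-424 - 1789*(-1/2295))*2820)/((1642*(1/2453) + 5*(1/1609)) - 63) = (-3646 + (-424 + 1789/2295)*2820)/((1642/2453 + 5/1609) - 63) = (-3646 - 971291/2295*2820)/(2654243/3946877 - 63) = (-3646 - 182602708/153)/(-245999008/3946877) = -183160546/153*(-3946877/245999008) = 361456073157421/18818924112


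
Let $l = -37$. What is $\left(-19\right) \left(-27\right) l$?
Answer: $-18981$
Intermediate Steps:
$\left(-19\right) \left(-27\right) l = \left(-19\right) \left(-27\right) \left(-37\right) = 513 \left(-37\right) = -18981$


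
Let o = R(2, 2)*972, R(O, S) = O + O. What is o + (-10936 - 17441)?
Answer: -24489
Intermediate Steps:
R(O, S) = 2*O
o = 3888 (o = (2*2)*972 = 4*972 = 3888)
o + (-10936 - 17441) = 3888 + (-10936 - 17441) = 3888 - 28377 = -24489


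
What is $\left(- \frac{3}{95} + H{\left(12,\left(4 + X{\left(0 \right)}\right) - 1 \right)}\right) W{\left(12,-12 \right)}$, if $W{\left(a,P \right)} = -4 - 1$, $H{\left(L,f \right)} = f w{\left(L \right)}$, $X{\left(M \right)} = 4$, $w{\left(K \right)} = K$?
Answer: $- \frac{7977}{19} \approx -419.84$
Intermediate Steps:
$H{\left(L,f \right)} = L f$ ($H{\left(L,f \right)} = f L = L f$)
$W{\left(a,P \right)} = -5$
$\left(- \frac{3}{95} + H{\left(12,\left(4 + X{\left(0 \right)}\right) - 1 \right)}\right) W{\left(12,-12 \right)} = \left(- \frac{3}{95} + 12 \left(\left(4 + 4\right) - 1\right)\right) \left(-5\right) = \left(\left(-3\right) \frac{1}{95} + 12 \left(8 - 1\right)\right) \left(-5\right) = \left(- \frac{3}{95} + 12 \cdot 7\right) \left(-5\right) = \left(- \frac{3}{95} + 84\right) \left(-5\right) = \frac{7977}{95} \left(-5\right) = - \frac{7977}{19}$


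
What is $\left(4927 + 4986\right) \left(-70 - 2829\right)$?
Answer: $-28737787$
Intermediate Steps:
$\left(4927 + 4986\right) \left(-70 - 2829\right) = 9913 \left(-2899\right) = -28737787$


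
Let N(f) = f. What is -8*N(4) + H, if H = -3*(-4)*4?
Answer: 16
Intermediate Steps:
H = 48 (H = 12*4 = 48)
-8*N(4) + H = -8*4 + 48 = -32 + 48 = 16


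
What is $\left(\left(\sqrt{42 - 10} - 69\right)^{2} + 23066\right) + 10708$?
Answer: $38567 - 552 \sqrt{2} \approx 37786.0$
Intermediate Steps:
$\left(\left(\sqrt{42 - 10} - 69\right)^{2} + 23066\right) + 10708 = \left(\left(\sqrt{32} - 69\right)^{2} + 23066\right) + 10708 = \left(\left(4 \sqrt{2} - 69\right)^{2} + 23066\right) + 10708 = \left(\left(-69 + 4 \sqrt{2}\right)^{2} + 23066\right) + 10708 = \left(23066 + \left(-69 + 4 \sqrt{2}\right)^{2}\right) + 10708 = 33774 + \left(-69 + 4 \sqrt{2}\right)^{2}$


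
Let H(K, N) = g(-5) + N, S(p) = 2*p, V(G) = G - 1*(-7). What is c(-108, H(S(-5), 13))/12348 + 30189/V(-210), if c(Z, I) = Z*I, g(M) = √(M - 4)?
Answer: -51048/343 - 9*I/343 ≈ -148.83 - 0.026239*I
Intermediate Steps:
V(G) = 7 + G (V(G) = G + 7 = 7 + G)
g(M) = √(-4 + M)
H(K, N) = N + 3*I (H(K, N) = √(-4 - 5) + N = √(-9) + N = 3*I + N = N + 3*I)
c(Z, I) = I*Z
c(-108, H(S(-5), 13))/12348 + 30189/V(-210) = ((13 + 3*I)*(-108))/12348 + 30189/(7 - 210) = (-1404 - 324*I)*(1/12348) + 30189/(-203) = (-39/343 - 9*I/343) + 30189*(-1/203) = (-39/343 - 9*I/343) - 1041/7 = -51048/343 - 9*I/343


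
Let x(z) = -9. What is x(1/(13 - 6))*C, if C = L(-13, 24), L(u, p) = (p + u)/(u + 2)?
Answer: 9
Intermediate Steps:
L(u, p) = (p + u)/(2 + u)
C = -1 (C = (24 - 13)/(2 - 13) = 11/(-11) = -1/11*11 = -1)
x(1/(13 - 6))*C = -9*(-1) = 9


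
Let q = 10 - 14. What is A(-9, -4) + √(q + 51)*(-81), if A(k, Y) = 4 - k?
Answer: 13 - 81*√47 ≈ -542.31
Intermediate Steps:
q = -4
A(-9, -4) + √(q + 51)*(-81) = (4 - 1*(-9)) + √(-4 + 51)*(-81) = (4 + 9) + √47*(-81) = 13 - 81*√47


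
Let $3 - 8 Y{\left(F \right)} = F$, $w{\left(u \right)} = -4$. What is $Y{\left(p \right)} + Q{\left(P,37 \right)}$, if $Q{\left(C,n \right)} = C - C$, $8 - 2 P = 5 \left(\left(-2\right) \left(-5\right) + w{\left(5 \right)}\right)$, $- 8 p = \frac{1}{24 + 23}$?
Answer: $\frac{1129}{3008} \approx 0.37533$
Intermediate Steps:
$p = - \frac{1}{376}$ ($p = - \frac{1}{8 \left(24 + 23\right)} = - \frac{1}{8 \cdot 47} = \left(- \frac{1}{8}\right) \frac{1}{47} = - \frac{1}{376} \approx -0.0026596$)
$Y{\left(F \right)} = \frac{3}{8} - \frac{F}{8}$
$P = -11$ ($P = 4 - \frac{5 \left(\left(-2\right) \left(-5\right) - 4\right)}{2} = 4 - \frac{5 \left(10 - 4\right)}{2} = 4 - \frac{5 \cdot 6}{2} = 4 - 15 = -11$)
$Q{\left(C,n \right)} = 0$
$Y{\left(p \right)} + Q{\left(P,37 \right)} = \left(\frac{3}{8} - - \frac{1}{3008}\right) + 0 = \left(\frac{3}{8} + \frac{1}{3008}\right) + 0 = \frac{1129}{3008} + 0 = \frac{1129}{3008}$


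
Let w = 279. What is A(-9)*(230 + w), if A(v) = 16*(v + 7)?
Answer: -16288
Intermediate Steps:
A(v) = 112 + 16*v (A(v) = 16*(7 + v) = 112 + 16*v)
A(-9)*(230 + w) = (112 + 16*(-9))*(230 + 279) = (112 - 144)*509 = -32*509 = -16288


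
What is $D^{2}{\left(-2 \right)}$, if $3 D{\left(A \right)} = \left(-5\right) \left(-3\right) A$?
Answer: $100$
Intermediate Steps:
$D{\left(A \right)} = 5 A$ ($D{\left(A \right)} = \frac{\left(-5\right) \left(-3\right) A}{3} = \frac{15 A}{3} = 5 A$)
$D^{2}{\left(-2 \right)} = \left(5 \left(-2\right)\right)^{2} = \left(-10\right)^{2} = 100$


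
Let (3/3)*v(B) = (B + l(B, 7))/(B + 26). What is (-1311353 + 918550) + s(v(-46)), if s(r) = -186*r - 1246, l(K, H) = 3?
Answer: -3944489/10 ≈ -3.9445e+5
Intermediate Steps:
v(B) = (3 + B)/(26 + B) (v(B) = (B + 3)/(B + 26) = (3 + B)/(26 + B))
s(r) = -1246 - 186*r
(-1311353 + 918550) + s(v(-46)) = (-1311353 + 918550) + (-1246 - 186*(3 - 46)/(26 - 46)) = -392803 + (-1246 - 186*(-43)/(-20)) = -392803 + (-1246 - (-93)*(-43)/10) = -392803 + (-1246 - 186*43/20) = -392803 + (-1246 - 3999/10) = -392803 - 16459/10 = -3944489/10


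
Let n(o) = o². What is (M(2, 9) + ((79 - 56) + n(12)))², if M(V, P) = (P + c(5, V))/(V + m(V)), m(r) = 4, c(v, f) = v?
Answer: 258064/9 ≈ 28674.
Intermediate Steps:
M(V, P) = (5 + P)/(4 + V) (M(V, P) = (P + 5)/(V + 4) = (5 + P)/(4 + V))
(M(2, 9) + ((79 - 56) + n(12)))² = ((5 + 9)/(4 + 2) + ((79 - 56) + 12²))² = (14/6 + (23 + 144))² = ((⅙)*14 + 167)² = (7/3 + 167)² = (508/3)² = 258064/9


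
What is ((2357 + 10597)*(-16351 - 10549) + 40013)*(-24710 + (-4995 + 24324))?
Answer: 1874861940647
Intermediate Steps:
((2357 + 10597)*(-16351 - 10549) + 40013)*(-24710 + (-4995 + 24324)) = (12954*(-26900) + 40013)*(-24710 + 19329) = (-348462600 + 40013)*(-5381) = -348422587*(-5381) = 1874861940647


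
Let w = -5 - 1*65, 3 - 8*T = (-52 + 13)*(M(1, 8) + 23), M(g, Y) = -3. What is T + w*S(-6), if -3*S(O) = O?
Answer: -337/8 ≈ -42.125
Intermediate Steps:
S(O) = -O/3
T = 783/8 (T = 3/8 - (-52 + 13)*(-3 + 23)/8 = 3/8 - (-39)*20/8 = 3/8 - ⅛*(-780) = 3/8 + 195/2 = 783/8 ≈ 97.875)
w = -70 (w = -5 - 65 = -70)
T + w*S(-6) = 783/8 - (-70)*(-6)/3 = 783/8 - 70*2 = 783/8 - 140 = -337/8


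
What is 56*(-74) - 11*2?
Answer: -4166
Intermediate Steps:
56*(-74) - 11*2 = -4144 - 22 = -4166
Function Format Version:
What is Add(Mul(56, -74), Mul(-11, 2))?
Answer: -4166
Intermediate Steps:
Add(Mul(56, -74), Mul(-11, 2)) = Add(-4144, -22) = -4166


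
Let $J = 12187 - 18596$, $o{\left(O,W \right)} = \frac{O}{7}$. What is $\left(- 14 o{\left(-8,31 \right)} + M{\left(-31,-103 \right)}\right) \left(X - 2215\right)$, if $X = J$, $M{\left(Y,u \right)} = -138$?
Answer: $1052128$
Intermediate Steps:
$o{\left(O,W \right)} = \frac{O}{7}$ ($o{\left(O,W \right)} = O \frac{1}{7} = \frac{O}{7}$)
$J = -6409$ ($J = 12187 - 18596 = -6409$)
$X = -6409$
$\left(- 14 o{\left(-8,31 \right)} + M{\left(-31,-103 \right)}\right) \left(X - 2215\right) = \left(- 14 \cdot \frac{1}{7} \left(-8\right) - 138\right) \left(-6409 - 2215\right) = \left(\left(-14\right) \left(- \frac{8}{7}\right) - 138\right) \left(-8624\right) = \left(16 - 138\right) \left(-8624\right) = \left(-122\right) \left(-8624\right) = 1052128$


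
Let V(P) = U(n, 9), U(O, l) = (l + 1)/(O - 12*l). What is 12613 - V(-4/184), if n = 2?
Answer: 668494/53 ≈ 12613.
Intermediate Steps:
U(O, l) = (1 + l)/(O - 12*l)
V(P) = -5/53 (V(P) = (1 + 9)/(2 - 12*9) = 10/(2 - 108) = 10/(-106) = -1/106*10 = -5/53)
12613 - V(-4/184) = 12613 - 1*(-5/53) = 12613 + 5/53 = 668494/53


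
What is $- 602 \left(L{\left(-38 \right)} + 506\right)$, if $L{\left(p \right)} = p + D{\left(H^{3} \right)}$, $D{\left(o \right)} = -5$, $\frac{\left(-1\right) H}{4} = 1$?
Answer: $-278726$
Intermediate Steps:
$H = -4$ ($H = \left(-4\right) 1 = -4$)
$L{\left(p \right)} = -5 + p$ ($L{\left(p \right)} = p - 5 = -5 + p$)
$- 602 \left(L{\left(-38 \right)} + 506\right) = - 602 \left(\left(-5 - 38\right) + 506\right) = - 602 \left(-43 + 506\right) = \left(-602\right) 463 = -278726$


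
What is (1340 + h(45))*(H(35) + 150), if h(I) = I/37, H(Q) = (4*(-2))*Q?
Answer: -6451250/37 ≈ -1.7436e+5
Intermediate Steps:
H(Q) = -8*Q
h(I) = I/37 (h(I) = I*(1/37) = I/37)
(1340 + h(45))*(H(35) + 150) = (1340 + (1/37)*45)*(-8*35 + 150) = (1340 + 45/37)*(-280 + 150) = (49625/37)*(-130) = -6451250/37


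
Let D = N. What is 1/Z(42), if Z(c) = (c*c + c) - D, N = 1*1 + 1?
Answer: 1/1804 ≈ 0.00055432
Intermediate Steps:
N = 2 (N = 1 + 1 = 2)
D = 2
Z(c) = -2 + c + c**2 (Z(c) = (c*c + c) - 1*2 = (c**2 + c) - 2 = (c + c**2) - 2 = -2 + c + c**2)
1/Z(42) = 1/(-2 + 42 + 42**2) = 1/(-2 + 42 + 1764) = 1/1804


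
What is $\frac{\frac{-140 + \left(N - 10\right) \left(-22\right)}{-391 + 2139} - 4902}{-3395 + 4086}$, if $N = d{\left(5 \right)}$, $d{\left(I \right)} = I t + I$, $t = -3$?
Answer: $- \frac{2142099}{301967} \approx -7.0938$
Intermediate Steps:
$d{\left(I \right)} = - 2 I$ ($d{\left(I \right)} = I \left(-3\right) + I = - 3 I + I = - 2 I$)
$N = -10$ ($N = \left(-2\right) 5 = -10$)
$\frac{\frac{-140 + \left(N - 10\right) \left(-22\right)}{-391 + 2139} - 4902}{-3395 + 4086} = \frac{\frac{-140 + \left(-10 - 10\right) \left(-22\right)}{-391 + 2139} - 4902}{-3395 + 4086} = \frac{\frac{-140 - -440}{1748} - 4902}{691} = \left(\left(-140 + 440\right) \frac{1}{1748} - 4902\right) \frac{1}{691} = \left(300 \cdot \frac{1}{1748} - 4902\right) \frac{1}{691} = \left(\frac{75}{437} - 4902\right) \frac{1}{691} = \left(- \frac{2142099}{437}\right) \frac{1}{691} = - \frac{2142099}{301967}$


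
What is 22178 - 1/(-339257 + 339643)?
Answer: 8560707/386 ≈ 22178.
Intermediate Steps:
22178 - 1/(-339257 + 339643) = 22178 - 1/386 = 8560707/386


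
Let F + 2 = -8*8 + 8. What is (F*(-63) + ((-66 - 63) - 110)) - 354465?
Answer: -351050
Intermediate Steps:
F = -58 (F = -2 + (-8*8 + 8) = -2 + (-64 + 8) = -2 - 56 = -58)
(F*(-63) + ((-66 - 63) - 110)) - 354465 = (-58*(-63) + ((-66 - 63) - 110)) - 354465 = (3654 + (-129 - 110)) - 354465 = (3654 - 239) - 354465 = 3415 - 354465 = -351050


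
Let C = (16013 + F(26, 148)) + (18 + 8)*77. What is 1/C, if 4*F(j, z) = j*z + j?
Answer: 2/37967 ≈ 5.2677e-5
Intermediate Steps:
F(j, z) = j/4 + j*z/4 (F(j, z) = (j*z + j)/4 = (j + j*z)/4 = j/4 + j*z/4)
C = 37967/2 (C = (16013 + (1/4)*26*(1 + 148)) + (18 + 8)*77 = (16013 + (1/4)*26*149) + 26*77 = (16013 + 1937/2) + 2002 = 33963/2 + 2002 = 37967/2 ≈ 18984.)
1/C = 1/(37967/2) = 2/37967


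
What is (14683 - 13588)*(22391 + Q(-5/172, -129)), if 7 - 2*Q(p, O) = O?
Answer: 24592605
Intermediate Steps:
Q(p, O) = 7/2 - O/2
(14683 - 13588)*(22391 + Q(-5/172, -129)) = (14683 - 13588)*(22391 + (7/2 - ½*(-129))) = 1095*(22391 + (7/2 + 129/2)) = 1095*(22391 + 68) = 1095*22459 = 24592605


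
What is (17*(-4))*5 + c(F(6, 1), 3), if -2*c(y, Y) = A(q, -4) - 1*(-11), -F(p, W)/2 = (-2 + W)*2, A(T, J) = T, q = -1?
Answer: -345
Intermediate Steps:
F(p, W) = 8 - 4*W (F(p, W) = -2*(-2 + W)*2 = -2*(-4 + 2*W) = 8 - 4*W)
c(y, Y) = -5 (c(y, Y) = -(-1 - 1*(-11))/2 = -(-1 + 11)/2 = -1/2*10 = -5)
(17*(-4))*5 + c(F(6, 1), 3) = (17*(-4))*5 - 5 = -68*5 - 5 = -340 - 5 = -345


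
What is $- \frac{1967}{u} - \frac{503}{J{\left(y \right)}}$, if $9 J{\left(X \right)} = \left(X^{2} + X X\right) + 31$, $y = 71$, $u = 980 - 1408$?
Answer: $\frac{5984905}{1442788} \approx 4.1482$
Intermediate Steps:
$u = -428$
$J{\left(X \right)} = \frac{31}{9} + \frac{2 X^{2}}{9}$ ($J{\left(X \right)} = \frac{\left(X^{2} + X X\right) + 31}{9} = \frac{\left(X^{2} + X^{2}\right) + 31}{9} = \frac{2 X^{2} + 31}{9} = \frac{31 + 2 X^{2}}{9} = \frac{31}{9} + \frac{2 X^{2}}{9}$)
$- \frac{1967}{u} - \frac{503}{J{\left(y \right)}} = - \frac{1967}{-428} - \frac{503}{\frac{31}{9} + \frac{2 \cdot 71^{2}}{9}} = \left(-1967\right) \left(- \frac{1}{428}\right) - \frac{503}{\frac{31}{9} + \frac{2}{9} \cdot 5041} = \frac{1967}{428} - \frac{503}{\frac{31}{9} + \frac{10082}{9}} = \frac{1967}{428} - \frac{503}{\frac{3371}{3}} = \frac{1967}{428} - \frac{1509}{3371} = \frac{5984905}{1442788}$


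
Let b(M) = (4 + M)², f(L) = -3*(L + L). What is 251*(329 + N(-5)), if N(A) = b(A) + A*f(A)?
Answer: 45180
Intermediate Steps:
f(L) = -6*L
N(A) = (4 + A)² - 6*A² (N(A) = (4 + A)² + A*(-6*A) = (4 + A)² - 6*A²)
251*(329 + N(-5)) = 251*(329 + ((4 - 5)² - 6*(-5)²)) = 251*(329 + ((-1)² - 6*25)) = 251*(329 + (1 - 150)) = 251*(329 - 149) = 251*180 = 45180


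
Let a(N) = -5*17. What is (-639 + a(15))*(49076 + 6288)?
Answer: -40083536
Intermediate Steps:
a(N) = -85
(-639 + a(15))*(49076 + 6288) = (-639 - 85)*(49076 + 6288) = -724*55364 = -40083536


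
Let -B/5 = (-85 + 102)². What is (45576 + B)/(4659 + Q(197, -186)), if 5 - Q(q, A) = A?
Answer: 44131/4850 ≈ 9.0992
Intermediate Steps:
B = -1445 (B = -5*(-85 + 102)² = -5*17² = -5*289 = -1445)
Q(q, A) = 5 - A
(45576 + B)/(4659 + Q(197, -186)) = (45576 - 1445)/(4659 + (5 - 1*(-186))) = 44131/(4659 + (5 + 186)) = 44131/(4659 + 191) = 44131/4850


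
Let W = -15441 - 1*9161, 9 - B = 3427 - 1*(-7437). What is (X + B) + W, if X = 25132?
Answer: -10325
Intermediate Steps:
B = -10855 (B = 9 - (3427 - 1*(-7437)) = 9 - (3427 + 7437) = 9 - 1*10864 = 9 - 10864 = -10855)
W = -24602 (W = -15441 - 9161 = -24602)
(X + B) + W = (25132 - 10855) - 24602 = 14277 - 24602 = -10325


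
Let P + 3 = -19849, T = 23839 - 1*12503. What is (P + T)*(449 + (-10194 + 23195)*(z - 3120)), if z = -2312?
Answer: 601408291228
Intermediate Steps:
T = 11336 (T = 23839 - 12503 = 11336)
P = -19852 (P = -3 - 19849 = -19852)
(P + T)*(449 + (-10194 + 23195)*(z - 3120)) = (-19852 + 11336)*(449 + (-10194 + 23195)*(-2312 - 3120)) = -8516*(449 + 13001*(-5432)) = -8516*(449 - 70621432) = -8516*(-70620983) = 601408291228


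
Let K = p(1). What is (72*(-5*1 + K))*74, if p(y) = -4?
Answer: -47952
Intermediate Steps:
K = -4
(72*(-5*1 + K))*74 = (72*(-5*1 - 4))*74 = (72*(-5 - 4))*74 = (72*(-9))*74 = -648*74 = -47952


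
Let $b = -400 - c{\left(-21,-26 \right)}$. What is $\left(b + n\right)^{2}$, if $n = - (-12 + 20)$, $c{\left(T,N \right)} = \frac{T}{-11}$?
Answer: $\frac{20331081}{121} \approx 1.6803 \cdot 10^{5}$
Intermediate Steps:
$c{\left(T,N \right)} = - \frac{T}{11}$ ($c{\left(T,N \right)} = T \left(- \frac{1}{11}\right) = - \frac{T}{11}$)
$n = -8$ ($n = \left(-1\right) 8 = -8$)
$b = - \frac{4421}{11}$ ($b = -400 - \left(- \frac{1}{11}\right) \left(-21\right) = -400 - \frac{21}{11} = - \frac{4421}{11} \approx -401.91$)
$\left(b + n\right)^{2} = \left(- \frac{4421}{11} - 8\right)^{2} = \left(- \frac{4509}{11}\right)^{2} = \frac{20331081}{121}$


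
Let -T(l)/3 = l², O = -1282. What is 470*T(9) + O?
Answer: -115492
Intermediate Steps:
T(l) = -3*l²
470*T(9) + O = 470*(-3*9²) - 1282 = 470*(-3*81) - 1282 = 470*(-243) - 1282 = -114210 - 1282 = -115492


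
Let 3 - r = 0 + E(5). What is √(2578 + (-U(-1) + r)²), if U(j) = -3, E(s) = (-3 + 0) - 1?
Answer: √2678 ≈ 51.749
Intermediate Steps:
E(s) = -4 (E(s) = -3 - 1 = -4)
r = 7 (r = 3 - (0 - 4) = 3 - 1*(-4) = 3 + 4 = 7)
√(2578 + (-U(-1) + r)²) = √(2578 + (-1*(-3) + 7)²) = √(2578 + (3 + 7)²) = √(2578 + 10²) = √(2578 + 100) = √2678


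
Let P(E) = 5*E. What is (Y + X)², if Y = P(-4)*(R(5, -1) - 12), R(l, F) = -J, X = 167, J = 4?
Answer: 237169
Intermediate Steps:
R(l, F) = -4 (R(l, F) = -1*4 = -4)
Y = 320 (Y = (5*(-4))*(-4 - 12) = -20*(-16) = 320)
(Y + X)² = (320 + 167)² = 487² = 237169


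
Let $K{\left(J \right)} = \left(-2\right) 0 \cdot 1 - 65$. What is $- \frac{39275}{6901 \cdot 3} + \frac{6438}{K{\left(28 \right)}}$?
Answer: $- \frac{135838789}{1345695} \approx -100.94$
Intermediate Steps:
$K{\left(J \right)} = -65$ ($K{\left(J \right)} = 0 \cdot 1 - 65 = 0 - 65 = -65$)
$- \frac{39275}{6901 \cdot 3} + \frac{6438}{K{\left(28 \right)}} = - \frac{39275}{6901 \cdot 3} + \frac{6438}{-65} = - \frac{39275}{20703} + 6438 \left(- \frac{1}{65}\right) = \left(-39275\right) \frac{1}{20703} - \frac{6438}{65} = - \frac{39275}{20703} - \frac{6438}{65} = - \frac{135838789}{1345695}$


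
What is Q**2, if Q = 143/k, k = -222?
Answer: 20449/49284 ≈ 0.41492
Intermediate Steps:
Q = -143/222 (Q = 143/(-222) = 143*(-1/222) = -143/222 ≈ -0.64414)
Q**2 = (-143/222)**2 = 20449/49284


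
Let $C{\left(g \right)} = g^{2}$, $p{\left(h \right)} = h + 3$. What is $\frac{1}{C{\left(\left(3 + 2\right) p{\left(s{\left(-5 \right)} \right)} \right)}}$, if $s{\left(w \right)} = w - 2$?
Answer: $\frac{1}{400} \approx 0.0025$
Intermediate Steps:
$s{\left(w \right)} = -2 + w$
$p{\left(h \right)} = 3 + h$
$\frac{1}{C{\left(\left(3 + 2\right) p{\left(s{\left(-5 \right)} \right)} \right)}} = \frac{1}{\left(\left(3 + 2\right) \left(3 - 7\right)\right)^{2}} = \frac{1}{\left(5 \left(3 - 7\right)\right)^{2}} = \frac{1}{\left(5 \left(-4\right)\right)^{2}} = \frac{1}{\left(-20\right)^{2}} = \frac{1}{400}$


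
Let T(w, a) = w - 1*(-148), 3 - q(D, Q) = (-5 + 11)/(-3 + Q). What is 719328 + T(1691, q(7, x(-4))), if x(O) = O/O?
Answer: 721167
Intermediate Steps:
x(O) = 1
q(D, Q) = 3 - 6/(-3 + Q) (q(D, Q) = 3 - (-5 + 11)/(-3 + Q) = 3 - 6/(-3 + Q))
T(w, a) = 148 + w (T(w, a) = w + 148 = 148 + w)
719328 + T(1691, q(7, x(-4))) = 719328 + (148 + 1691) = 719328 + 1839 = 721167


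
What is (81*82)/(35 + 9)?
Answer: 3321/22 ≈ 150.95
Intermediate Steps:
(81*82)/(35 + 9) = 6642/44 = 6642*(1/44) = 3321/22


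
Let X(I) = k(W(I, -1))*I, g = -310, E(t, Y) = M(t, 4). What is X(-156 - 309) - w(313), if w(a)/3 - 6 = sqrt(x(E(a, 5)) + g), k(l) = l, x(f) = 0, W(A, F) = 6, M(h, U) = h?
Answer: -2808 - 3*I*sqrt(310) ≈ -2808.0 - 52.82*I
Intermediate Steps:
E(t, Y) = t
X(I) = 6*I
w(a) = 18 + 3*I*sqrt(310) (w(a) = 18 + 3*sqrt(0 - 310) = 18 + 3*sqrt(-310) = 18 + 3*(I*sqrt(310)) = 18 + 3*I*sqrt(310))
X(-156 - 309) - w(313) = 6*(-156 - 309) - (18 + 3*I*sqrt(310)) = 6*(-465) + (-18 - 3*I*sqrt(310)) = -2790 + (-18 - 3*I*sqrt(310)) = -2808 - 3*I*sqrt(310)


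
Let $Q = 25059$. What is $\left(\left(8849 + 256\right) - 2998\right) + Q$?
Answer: $31166$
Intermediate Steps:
$\left(\left(8849 + 256\right) - 2998\right) + Q = \left(\left(8849 + 256\right) - 2998\right) + 25059 = \left(9105 - 2998\right) + 25059 = 6107 + 25059 = 31166$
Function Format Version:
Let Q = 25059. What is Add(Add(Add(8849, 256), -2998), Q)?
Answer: 31166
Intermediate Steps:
Add(Add(Add(8849, 256), -2998), Q) = Add(Add(Add(8849, 256), -2998), 25059) = Add(Add(9105, -2998), 25059) = Add(6107, 25059) = 31166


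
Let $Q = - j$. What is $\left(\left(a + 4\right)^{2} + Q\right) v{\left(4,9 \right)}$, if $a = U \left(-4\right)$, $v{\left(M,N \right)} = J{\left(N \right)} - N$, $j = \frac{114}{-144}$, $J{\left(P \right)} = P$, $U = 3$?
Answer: $0$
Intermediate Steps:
$j = - \frac{19}{24}$ ($j = 114 \left(- \frac{1}{144}\right) = - \frac{19}{24} \approx -0.79167$)
$v{\left(M,N \right)} = 0$ ($v{\left(M,N \right)} = N - N = 0$)
$a = -12$ ($a = 3 \left(-4\right) = -12$)
$Q = \frac{19}{24}$ ($Q = \left(-1\right) \left(- \frac{19}{24}\right) = \frac{19}{24} \approx 0.79167$)
$\left(\left(a + 4\right)^{2} + Q\right) v{\left(4,9 \right)} = \left(\left(-12 + 4\right)^{2} + \frac{19}{24}\right) 0 = \left(\left(-8\right)^{2} + \frac{19}{24}\right) 0 = \left(64 + \frac{19}{24}\right) 0 = \frac{1555}{24} \cdot 0 = 0$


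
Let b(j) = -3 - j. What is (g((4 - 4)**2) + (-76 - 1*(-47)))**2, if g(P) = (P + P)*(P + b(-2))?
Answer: 841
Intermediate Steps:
g(P) = 2*P*(-1 + P) (g(P) = (P + P)*(P + (-3 - 1*(-2))) = (2*P)*(P + (-3 + 2)) = (2*P)*(P - 1) = (2*P)*(-1 + P) = 2*P*(-1 + P))
(g((4 - 4)**2) + (-76 - 1*(-47)))**2 = (2*(4 - 4)**2*(-1 + (4 - 4)**2) + (-76 - 1*(-47)))**2 = (2*0**2*(-1 + 0**2) + (-76 + 47))**2 = (2*0*(-1 + 0) - 29)**2 = (2*0*(-1) - 29)**2 = (0 - 29)**2 = (-29)**2 = 841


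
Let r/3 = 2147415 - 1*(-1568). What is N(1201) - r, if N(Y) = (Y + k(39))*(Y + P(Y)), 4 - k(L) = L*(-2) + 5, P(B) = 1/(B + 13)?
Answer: -2981626458/607 ≈ -4.9121e+6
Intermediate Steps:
P(B) = 1/(13 + B)
r = 6446949 (r = 3*(2147415 - 1*(-1568)) = 3*(2147415 + 1568) = 3*2148983 = 6446949)
k(L) = -1 + 2*L (k(L) = 4 - (L*(-2) + 5) = 4 - (-2*L + 5) = 4 - (5 - 2*L) = 4 + (-5 + 2*L) = -1 + 2*L)
N(Y) = (77 + Y)*(Y + 1/(13 + Y)) (N(Y) = (Y + (-1 + 2*39))*(Y + 1/(13 + Y)) = (Y + (-1 + 78))*(Y + 1/(13 + Y)) = (Y + 77)*(Y + 1/(13 + Y)) = (77 + Y)*(Y + 1/(13 + Y)))
N(1201) - r = (77 + 1201 + 1201*(13 + 1201)*(77 + 1201))/(13 + 1201) - 1*6446949 = (77 + 1201 + 1201*1214*1278)/1214 - 6446949 = (77 + 1201 + 1863341892)/1214 - 6446949 = (1/1214)*1863343170 - 6446949 = 931671585/607 - 6446949 = -2981626458/607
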